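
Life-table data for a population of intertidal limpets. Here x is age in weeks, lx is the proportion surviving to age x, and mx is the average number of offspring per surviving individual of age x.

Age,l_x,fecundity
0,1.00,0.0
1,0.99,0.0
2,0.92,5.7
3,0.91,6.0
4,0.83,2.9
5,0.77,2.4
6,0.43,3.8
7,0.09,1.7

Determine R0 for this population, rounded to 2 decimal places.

16.75

lx·mx by age: 0, 0, 5.244, 5.46, 2.407, 1.848, 1.634, 0.153
R0 = Σ lx·mx = 16.746 → 16.75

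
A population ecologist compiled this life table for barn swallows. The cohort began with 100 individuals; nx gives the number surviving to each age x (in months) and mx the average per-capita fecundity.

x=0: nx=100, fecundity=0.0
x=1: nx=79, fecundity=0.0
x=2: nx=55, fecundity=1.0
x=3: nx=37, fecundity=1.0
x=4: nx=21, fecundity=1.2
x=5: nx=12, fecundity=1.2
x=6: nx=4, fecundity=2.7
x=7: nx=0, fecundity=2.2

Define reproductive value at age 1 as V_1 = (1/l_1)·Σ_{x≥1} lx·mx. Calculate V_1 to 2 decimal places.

1.80

lx = nx/n0 = nx/100: 1, 0.79, 0.55, 0.37, 0.21, 0.12, 0.04, 0
lx·mx for x ≥ 1: 0, 0.55, 0.37, 0.252, 0.144, 0.108, 0 → sum = 1.424
V_1 = 1.424 / l_1 = 1.424 / 0.79 = 1.802532… → 1.80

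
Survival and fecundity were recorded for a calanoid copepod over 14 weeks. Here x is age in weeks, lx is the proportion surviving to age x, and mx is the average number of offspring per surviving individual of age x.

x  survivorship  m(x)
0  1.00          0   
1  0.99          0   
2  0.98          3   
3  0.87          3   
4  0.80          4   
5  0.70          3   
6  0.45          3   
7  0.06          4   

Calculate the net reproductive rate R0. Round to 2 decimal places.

lx·mx by age: 0, 0, 2.94, 2.61, 3.2, 2.1, 1.35, 0.24
R0 = Σ lx·mx = 12.44 → 12.44

12.44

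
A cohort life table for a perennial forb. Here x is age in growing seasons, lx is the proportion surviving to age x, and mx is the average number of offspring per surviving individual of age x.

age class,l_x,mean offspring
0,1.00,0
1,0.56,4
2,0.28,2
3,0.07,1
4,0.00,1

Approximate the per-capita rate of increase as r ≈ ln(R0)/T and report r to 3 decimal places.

R0 = Σ lx·mx = 0 + 2.24 + 0.56 + 0.07 + 0 = 2.87
Σ x·lx·mx = 3.57; T = 3.57/2.87 = 1.2439…
r ≈ ln(R0)/T = ln(2.87)/1.2439… = 0.84758… → 0.848

0.848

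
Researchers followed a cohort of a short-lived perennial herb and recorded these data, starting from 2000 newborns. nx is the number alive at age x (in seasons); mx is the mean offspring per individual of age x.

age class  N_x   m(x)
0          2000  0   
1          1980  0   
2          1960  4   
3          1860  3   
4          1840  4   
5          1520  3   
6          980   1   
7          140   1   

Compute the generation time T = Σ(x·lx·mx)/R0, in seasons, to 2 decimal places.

3.46

lx = nx/n0 = nx/2000: 1, 0.99, 0.98, 0.93, 0.92, 0.76, 0.49, 0.07
lx·mx: 0, 0, 3.92, 2.79, 3.68, 2.28, 0.49, 0.07 → R0 = 13.23
x·lx·mx: 0, 0, 7.84, 8.37, 14.72, 11.4, 2.94, 0.49 → Σ = 45.76
T = 45.76 / 13.23 = 3.458806… → 3.46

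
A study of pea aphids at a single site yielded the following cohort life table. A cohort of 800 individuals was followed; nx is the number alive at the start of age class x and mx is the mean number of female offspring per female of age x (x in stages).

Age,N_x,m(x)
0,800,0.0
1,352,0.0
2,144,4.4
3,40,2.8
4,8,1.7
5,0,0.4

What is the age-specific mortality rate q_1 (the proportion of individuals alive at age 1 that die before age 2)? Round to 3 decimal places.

0.591

lx = nx/n0 = nx/800: 1, 0.44, 0.18, 0.05, 0.01, 0
q_1 = (l_1 − l_2) / l_1 = (0.44 − 0.18) / 0.44
     = 0.26 / 0.44 = 0.590909… → 0.591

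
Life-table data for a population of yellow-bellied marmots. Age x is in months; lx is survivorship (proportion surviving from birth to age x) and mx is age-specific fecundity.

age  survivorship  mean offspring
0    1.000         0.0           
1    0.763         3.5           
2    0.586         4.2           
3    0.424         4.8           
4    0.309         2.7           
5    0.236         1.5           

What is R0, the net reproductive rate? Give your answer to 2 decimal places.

8.36

lx·mx by age: 0, 2.6705, 2.4612, 2.0352, 0.8343, 0.354
R0 = Σ lx·mx = 8.3552 → 8.36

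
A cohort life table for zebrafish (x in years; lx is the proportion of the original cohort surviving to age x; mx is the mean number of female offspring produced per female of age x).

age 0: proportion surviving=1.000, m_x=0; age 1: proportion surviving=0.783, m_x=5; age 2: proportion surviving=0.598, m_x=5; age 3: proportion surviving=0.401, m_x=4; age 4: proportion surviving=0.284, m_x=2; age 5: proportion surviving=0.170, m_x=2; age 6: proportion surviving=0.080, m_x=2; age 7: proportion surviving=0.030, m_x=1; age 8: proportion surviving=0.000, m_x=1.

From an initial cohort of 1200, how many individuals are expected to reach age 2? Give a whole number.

718

Expected survivors = N0 · l_2 = 1200 × 0.598 = 717.6 → 718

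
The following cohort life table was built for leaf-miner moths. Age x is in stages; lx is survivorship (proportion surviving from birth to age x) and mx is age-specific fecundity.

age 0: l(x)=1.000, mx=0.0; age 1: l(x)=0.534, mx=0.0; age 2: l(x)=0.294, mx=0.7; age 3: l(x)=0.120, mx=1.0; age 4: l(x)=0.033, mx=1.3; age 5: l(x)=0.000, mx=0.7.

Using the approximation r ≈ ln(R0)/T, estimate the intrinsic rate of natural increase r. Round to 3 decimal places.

R0 = Σ lx·mx = 0 + 0 + 0.2058 + 0.12 + 0.0429 + 0 = 0.3687
Σ x·lx·mx = 0.9432; T = 0.9432/0.3687 = 2.55818…
r ≈ ln(R0)/T = ln(0.3687)/2.55818… = -0.39003… → -0.390

-0.390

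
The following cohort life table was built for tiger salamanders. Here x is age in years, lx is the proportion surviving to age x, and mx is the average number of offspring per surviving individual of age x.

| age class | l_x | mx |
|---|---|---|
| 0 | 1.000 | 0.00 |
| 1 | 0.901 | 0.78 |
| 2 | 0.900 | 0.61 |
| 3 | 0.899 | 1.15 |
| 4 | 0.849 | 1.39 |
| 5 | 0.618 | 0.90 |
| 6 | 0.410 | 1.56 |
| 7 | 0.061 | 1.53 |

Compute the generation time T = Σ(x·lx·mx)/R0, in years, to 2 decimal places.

3.55

lx·mx: 0, 0.70278, 0.549, 1.03385, 1.18011, 0.5562, 0.6396, 0.09333 → R0 = 4.75487
x·lx·mx: 0, 0.70278, 1.098, 3.10155, 4.72044, 2.781, 3.8376, 0.65331 → Σ = 16.89468
T = 16.89468 / 4.75487 = 3.553132… → 3.55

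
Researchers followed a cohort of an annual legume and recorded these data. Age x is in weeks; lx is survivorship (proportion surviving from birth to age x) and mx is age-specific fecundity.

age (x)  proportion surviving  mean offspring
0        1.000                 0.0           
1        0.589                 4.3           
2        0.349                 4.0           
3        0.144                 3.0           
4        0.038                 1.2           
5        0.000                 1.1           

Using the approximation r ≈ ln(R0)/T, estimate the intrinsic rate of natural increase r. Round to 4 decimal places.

0.9605

R0 = Σ lx·mx = 0 + 2.5327 + 1.396 + 0.432 + 0.0456 + 0 = 4.4063
Σ x·lx·mx = 6.8031; T = 6.8031/4.4063 = 1.54395…
r ≈ ln(R0)/T = ln(4.4063)/1.54395… = 0.960547… → 0.9605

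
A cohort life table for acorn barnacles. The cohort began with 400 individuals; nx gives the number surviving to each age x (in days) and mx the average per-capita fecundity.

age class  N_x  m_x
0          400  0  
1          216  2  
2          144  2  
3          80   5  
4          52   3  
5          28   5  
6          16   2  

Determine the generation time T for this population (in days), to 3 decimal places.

lx = nx/n0 = nx/400: 1, 0.54, 0.36, 0.2, 0.13, 0.07, 0.04
lx·mx: 0, 1.08, 0.72, 1, 0.39, 0.35, 0.08 → R0 = 3.62
x·lx·mx: 0, 1.08, 1.44, 3, 1.56, 1.75, 0.48 → Σ = 9.31
T = 9.31 / 3.62 = 2.571823… → 2.572

2.572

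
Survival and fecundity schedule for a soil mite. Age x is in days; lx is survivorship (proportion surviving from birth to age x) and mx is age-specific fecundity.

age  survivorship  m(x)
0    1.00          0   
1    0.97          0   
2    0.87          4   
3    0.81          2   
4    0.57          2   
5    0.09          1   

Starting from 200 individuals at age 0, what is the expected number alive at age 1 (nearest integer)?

Expected survivors = N0 · l_1 = 200 × 0.97 = 194 → 194

194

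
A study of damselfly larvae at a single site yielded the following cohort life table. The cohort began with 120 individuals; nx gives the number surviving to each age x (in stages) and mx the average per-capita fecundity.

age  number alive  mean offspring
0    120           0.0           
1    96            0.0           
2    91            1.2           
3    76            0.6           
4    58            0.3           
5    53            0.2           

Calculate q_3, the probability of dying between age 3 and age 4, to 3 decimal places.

lx = nx/n0 = nx/120: 1, 0.8, 0.75833…, 0.63333…, 0.48333…, 0.44167…
q_3 = (l_3 − l_4) / l_3 = (0.633333… − 0.483333…) / 0.633333…
     = 0.15… / 0.633333… = 0.236842… → 0.237

0.237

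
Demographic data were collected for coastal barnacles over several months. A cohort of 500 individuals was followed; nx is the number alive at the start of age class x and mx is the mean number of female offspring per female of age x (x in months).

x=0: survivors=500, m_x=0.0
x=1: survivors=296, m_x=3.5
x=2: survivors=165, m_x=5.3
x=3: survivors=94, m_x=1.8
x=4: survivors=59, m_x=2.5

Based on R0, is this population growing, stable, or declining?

lx = nx/n0 = nx/500: 1, 0.592, 0.33, 0.188, 0.118
R0 = Σ lx·mx = 0 + 2.072 + 1.749 + 0.3384 + 0.295 = 4.4544
R0 > 1, so the population is growing.

growing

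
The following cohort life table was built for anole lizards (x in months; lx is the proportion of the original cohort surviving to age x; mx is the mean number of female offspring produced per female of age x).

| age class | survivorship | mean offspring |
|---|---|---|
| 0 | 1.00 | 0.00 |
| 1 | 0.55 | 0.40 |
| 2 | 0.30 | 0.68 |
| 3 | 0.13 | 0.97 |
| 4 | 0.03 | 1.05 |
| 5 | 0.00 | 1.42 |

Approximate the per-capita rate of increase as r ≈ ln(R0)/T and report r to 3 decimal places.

R0 = Σ lx·mx = 0 + 0.22 + 0.204 + 0.1261 + 0.0315 + 0 = 0.5816
Σ x·lx·mx = 1.1323; T = 1.1323/0.5816 = 1.94687…
r ≈ ln(R0)/T = ln(0.5816)/1.94687… = -0.27838… → -0.278

-0.278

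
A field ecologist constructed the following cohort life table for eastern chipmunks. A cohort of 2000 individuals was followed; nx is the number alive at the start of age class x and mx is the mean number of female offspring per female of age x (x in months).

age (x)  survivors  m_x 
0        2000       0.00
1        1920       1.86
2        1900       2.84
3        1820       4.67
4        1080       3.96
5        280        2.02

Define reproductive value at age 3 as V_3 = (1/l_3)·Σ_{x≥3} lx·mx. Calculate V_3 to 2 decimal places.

7.33

lx = nx/n0 = nx/2000: 1, 0.96, 0.95, 0.91, 0.54, 0.14
lx·mx for x ≥ 3: 4.2497, 2.1384, 0.2828 → sum = 6.6709
V_3 = 6.6709 / l_3 = 6.6709 / 0.91 = 7.330659… → 7.33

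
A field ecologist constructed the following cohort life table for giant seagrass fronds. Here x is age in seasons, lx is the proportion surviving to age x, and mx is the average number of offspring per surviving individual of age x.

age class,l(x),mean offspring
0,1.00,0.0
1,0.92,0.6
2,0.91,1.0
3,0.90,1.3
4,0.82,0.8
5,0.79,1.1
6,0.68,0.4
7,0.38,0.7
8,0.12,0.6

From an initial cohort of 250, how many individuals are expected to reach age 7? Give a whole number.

Expected survivors = N0 · l_7 = 250 × 0.38 = 95 → 95

95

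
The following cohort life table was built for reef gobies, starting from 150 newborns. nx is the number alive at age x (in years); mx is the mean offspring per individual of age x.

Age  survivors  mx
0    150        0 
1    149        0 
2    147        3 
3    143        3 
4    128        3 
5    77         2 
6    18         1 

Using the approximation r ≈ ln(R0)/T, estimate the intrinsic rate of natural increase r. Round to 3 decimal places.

lx = nx/n0 = nx/150: 1, 0.99333…, 0.98, 0.95333…, 0.85333…, 0.51333…, 0.12
R0 = Σ lx·mx = 0 + 0 + 2.94 + 2.86… + 2.56… + 1.02667… + 0.12 = 9.506667…
Σ x·lx·mx = 30.553333…; T = 30.553333…/9.506667… = 3.21388…
r ≈ ln(R0)/T = ln(9.506667…)/3.21388… = 0.70071… → 0.701

0.701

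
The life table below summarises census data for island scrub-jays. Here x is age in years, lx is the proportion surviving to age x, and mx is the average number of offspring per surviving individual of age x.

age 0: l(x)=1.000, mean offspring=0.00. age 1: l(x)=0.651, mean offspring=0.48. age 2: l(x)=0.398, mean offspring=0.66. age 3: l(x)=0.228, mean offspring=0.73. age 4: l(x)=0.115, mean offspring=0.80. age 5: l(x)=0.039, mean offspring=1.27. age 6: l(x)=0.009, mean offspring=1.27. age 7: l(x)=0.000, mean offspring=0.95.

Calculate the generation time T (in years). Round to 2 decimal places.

2.26

lx·mx: 0, 0.31248, 0.26268, 0.16644, 0.092, 0.04953, 0.01143, 0 → R0 = 0.89456
x·lx·mx: 0, 0.31248, 0.52536, 0.49932, 0.368, 0.24765, 0.06858, 0 → Σ = 2.02139
T = 2.02139 / 0.89456 = 2.259647… → 2.26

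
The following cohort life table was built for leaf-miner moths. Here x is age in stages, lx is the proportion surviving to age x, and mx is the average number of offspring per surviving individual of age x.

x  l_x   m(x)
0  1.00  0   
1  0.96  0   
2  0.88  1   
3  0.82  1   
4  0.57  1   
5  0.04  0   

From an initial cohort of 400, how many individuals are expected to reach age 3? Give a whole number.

328

Expected survivors = N0 · l_3 = 400 × 0.82 = 328 → 328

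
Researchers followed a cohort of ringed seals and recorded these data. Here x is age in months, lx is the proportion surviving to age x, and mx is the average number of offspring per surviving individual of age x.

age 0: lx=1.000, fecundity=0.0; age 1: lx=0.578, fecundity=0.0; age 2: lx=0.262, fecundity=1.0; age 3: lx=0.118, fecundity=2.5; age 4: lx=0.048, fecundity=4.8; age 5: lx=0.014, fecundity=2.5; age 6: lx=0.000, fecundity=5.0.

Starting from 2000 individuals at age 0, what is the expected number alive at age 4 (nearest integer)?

Expected survivors = N0 · l_4 = 2000 × 0.048 = 96 → 96

96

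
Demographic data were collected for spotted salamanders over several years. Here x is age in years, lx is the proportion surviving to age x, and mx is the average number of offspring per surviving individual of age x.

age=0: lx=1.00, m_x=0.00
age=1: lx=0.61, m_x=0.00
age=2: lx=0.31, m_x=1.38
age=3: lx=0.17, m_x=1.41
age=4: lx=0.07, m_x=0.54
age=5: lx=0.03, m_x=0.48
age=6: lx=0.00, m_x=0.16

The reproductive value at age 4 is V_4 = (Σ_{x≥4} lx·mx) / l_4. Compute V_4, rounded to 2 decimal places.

0.75

lx·mx for x ≥ 4: 0.0378, 0.0144, 0 → sum = 0.0522
V_4 = 0.0522 / l_4 = 0.0522 / 0.07 = 0.745714… → 0.75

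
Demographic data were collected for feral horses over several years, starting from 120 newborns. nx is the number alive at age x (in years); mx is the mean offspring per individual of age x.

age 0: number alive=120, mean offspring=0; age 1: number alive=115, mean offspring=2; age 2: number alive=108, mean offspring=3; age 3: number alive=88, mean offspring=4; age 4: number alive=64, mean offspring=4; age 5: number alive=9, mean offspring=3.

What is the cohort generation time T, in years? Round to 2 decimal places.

2.60

lx = nx/n0 = nx/120: 1, 0.95833…, 0.9, 0.73333…, 0.53333…, 0.075
lx·mx: 0, 1.916667…, 2.7, 2.933333…, 2.133333…, 0.225 → R0 = 9.908333…
x·lx·mx: 0, 1.916667…, 5.4, 8.8…, 8.533333…, 1.125 → Σ = 25.775…
T = 25.775… / 9.908333… = 2.601346… → 2.60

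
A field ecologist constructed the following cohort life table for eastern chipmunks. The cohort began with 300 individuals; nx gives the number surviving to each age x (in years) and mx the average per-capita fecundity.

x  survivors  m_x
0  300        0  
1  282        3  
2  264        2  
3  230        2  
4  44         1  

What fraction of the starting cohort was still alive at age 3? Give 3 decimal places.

l_3 = n_3/n_0 = 230/300 = 0.766667… → 0.767

0.767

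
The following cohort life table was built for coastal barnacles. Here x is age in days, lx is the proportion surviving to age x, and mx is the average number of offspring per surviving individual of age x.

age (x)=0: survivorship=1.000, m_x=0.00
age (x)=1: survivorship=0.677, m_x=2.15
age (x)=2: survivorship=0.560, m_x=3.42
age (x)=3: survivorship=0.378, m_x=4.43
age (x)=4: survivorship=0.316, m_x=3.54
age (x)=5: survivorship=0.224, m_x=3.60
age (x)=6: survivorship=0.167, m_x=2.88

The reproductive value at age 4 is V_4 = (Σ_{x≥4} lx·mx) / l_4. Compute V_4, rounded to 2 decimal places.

7.61

lx·mx for x ≥ 4: 1.11864, 0.8064, 0.48096 → sum = 2.406
V_4 = 2.406 / l_4 = 2.406 / 0.316 = 7.613924… → 7.61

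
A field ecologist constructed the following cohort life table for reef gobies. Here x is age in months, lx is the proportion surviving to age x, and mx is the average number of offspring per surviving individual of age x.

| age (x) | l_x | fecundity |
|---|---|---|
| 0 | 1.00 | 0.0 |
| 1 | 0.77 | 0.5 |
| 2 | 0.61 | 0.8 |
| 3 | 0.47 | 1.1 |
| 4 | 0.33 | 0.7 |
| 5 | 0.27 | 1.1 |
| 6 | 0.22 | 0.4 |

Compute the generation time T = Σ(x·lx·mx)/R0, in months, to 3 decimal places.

2.916

lx·mx: 0, 0.385, 0.488, 0.517, 0.231, 0.297, 0.088 → R0 = 2.006
x·lx·mx: 0, 0.385, 0.976, 1.551, 0.924, 1.485, 0.528 → Σ = 5.849
T = 5.849 / 2.006 = 2.915753… → 2.916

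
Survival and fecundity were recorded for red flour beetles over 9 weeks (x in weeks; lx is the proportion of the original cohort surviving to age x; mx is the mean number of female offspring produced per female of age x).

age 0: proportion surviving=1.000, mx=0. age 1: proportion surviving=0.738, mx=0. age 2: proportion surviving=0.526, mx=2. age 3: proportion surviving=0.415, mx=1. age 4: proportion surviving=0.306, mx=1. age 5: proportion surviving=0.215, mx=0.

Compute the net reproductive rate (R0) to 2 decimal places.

lx·mx by age: 0, 0, 1.052, 0.415, 0.306, 0
R0 = Σ lx·mx = 1.773 → 1.77

1.77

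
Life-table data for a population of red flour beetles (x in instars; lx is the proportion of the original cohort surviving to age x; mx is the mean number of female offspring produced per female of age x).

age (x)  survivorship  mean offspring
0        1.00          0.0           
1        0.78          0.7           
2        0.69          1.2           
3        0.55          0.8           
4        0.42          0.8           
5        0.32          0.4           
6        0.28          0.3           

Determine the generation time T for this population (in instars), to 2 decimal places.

2.54

lx·mx: 0, 0.546, 0.828, 0.44, 0.336, 0.128, 0.084 → R0 = 2.362
x·lx·mx: 0, 0.546, 1.656, 1.32, 1.344, 0.64, 0.504 → Σ = 6.01
T = 6.01 / 2.362 = 2.544454… → 2.54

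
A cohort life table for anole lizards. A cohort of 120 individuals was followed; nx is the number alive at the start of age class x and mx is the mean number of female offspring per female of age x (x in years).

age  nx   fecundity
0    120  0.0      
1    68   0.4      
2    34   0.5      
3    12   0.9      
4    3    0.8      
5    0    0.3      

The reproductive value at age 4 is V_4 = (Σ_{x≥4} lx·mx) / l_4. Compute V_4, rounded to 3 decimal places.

lx = nx/n0 = nx/120: 1, 0.56667…, 0.28333…, 0.1, 0.025, 0
lx·mx for x ≥ 4: 0.02, 0 → sum = 0.02
V_4 = 0.02 / l_4 = 0.02 / 0.025 = 0.8 → 0.800

0.800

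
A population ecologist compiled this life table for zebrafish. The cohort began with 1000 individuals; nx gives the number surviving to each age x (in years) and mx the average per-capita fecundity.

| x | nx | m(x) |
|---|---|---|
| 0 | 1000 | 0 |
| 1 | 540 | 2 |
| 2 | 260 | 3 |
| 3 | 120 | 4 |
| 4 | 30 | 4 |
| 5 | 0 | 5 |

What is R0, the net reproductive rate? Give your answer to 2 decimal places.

lx = nx/n0 = nx/1000: 1, 0.54, 0.26, 0.12, 0.03, 0
lx·mx by age: 0, 1.08, 0.78, 0.48, 0.12, 0
R0 = Σ lx·mx = 2.46 → 2.46

2.46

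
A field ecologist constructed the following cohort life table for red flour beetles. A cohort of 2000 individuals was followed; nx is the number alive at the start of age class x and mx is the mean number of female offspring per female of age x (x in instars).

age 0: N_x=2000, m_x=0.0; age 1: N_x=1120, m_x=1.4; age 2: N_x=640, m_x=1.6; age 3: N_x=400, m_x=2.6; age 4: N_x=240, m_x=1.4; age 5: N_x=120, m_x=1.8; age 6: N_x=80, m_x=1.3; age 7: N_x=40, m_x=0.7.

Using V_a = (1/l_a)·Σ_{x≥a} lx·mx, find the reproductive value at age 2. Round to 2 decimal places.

lx = nx/n0 = nx/2000: 1, 0.56, 0.32, 0.2, 0.12, 0.06, 0.04, 0.02
lx·mx for x ≥ 2: 0.512, 0.52, 0.168, 0.108, 0.052, 0.014 → sum = 1.374
V_2 = 1.374 / l_2 = 1.374 / 0.32 = 4.29375 → 4.29

4.29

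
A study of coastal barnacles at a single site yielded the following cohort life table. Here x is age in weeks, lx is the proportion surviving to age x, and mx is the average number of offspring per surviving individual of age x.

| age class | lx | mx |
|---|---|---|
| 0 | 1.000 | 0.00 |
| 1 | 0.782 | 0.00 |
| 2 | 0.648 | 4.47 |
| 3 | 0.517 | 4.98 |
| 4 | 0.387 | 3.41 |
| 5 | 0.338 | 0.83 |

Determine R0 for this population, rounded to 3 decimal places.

lx·mx by age: 0, 0, 2.89656, 2.57466, 1.31967, 0.28054
R0 = Σ lx·mx = 7.07143 → 7.071

7.071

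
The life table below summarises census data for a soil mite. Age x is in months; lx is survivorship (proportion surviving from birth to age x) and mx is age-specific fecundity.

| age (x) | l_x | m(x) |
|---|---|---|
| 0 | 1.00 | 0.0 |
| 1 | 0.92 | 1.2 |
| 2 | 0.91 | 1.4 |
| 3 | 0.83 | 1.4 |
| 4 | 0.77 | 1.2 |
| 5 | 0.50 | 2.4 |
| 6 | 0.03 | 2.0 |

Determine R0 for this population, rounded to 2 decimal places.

lx·mx by age: 0, 1.104, 1.274, 1.162, 0.924, 1.2, 0.06
R0 = Σ lx·mx = 5.724 → 5.72

5.72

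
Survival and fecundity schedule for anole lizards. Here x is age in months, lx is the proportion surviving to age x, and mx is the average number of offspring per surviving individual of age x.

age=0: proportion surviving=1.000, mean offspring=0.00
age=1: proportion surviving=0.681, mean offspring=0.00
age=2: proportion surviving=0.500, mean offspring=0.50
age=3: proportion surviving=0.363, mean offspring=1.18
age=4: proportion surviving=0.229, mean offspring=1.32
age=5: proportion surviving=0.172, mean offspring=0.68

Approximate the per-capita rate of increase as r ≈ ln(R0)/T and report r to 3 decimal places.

0.029

R0 = Σ lx·mx = 0 + 0 + 0.25 + 0.42834 + 0.30228 + 0.11696 = 1.09758
Σ x·lx·mx = 3.57894; T = 3.57894/1.09758 = 3.26076…
r ≈ ln(R0)/T = ln(1.09758)/3.26076… = 0.02855… → 0.029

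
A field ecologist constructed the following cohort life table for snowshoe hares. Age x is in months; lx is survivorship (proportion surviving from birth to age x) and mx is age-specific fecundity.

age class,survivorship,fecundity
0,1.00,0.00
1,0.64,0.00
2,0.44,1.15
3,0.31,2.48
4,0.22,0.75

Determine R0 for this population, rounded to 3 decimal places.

1.440

lx·mx by age: 0, 0, 0.506, 0.7688, 0.165
R0 = Σ lx·mx = 1.4398 → 1.440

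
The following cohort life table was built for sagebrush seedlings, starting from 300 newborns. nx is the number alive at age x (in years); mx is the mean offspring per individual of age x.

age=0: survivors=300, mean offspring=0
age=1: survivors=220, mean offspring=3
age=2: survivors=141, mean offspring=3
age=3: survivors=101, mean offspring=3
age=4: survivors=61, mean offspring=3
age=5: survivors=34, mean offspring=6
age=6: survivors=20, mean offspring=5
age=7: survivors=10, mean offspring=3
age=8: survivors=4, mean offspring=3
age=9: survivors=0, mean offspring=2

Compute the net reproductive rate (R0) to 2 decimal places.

lx = nx/n0 = nx/300: 1, 0.73333…, 0.47, 0.33667…, 0.20333…, 0.11333…, 0.06667…, 0.03333…, 0.01333…, 0
lx·mx by age: 0, 2.2…, 1.41, 1.01…, 0.61…, 0.68…, 0.333333…, 0.1…, 0.04…, 0
R0 = Σ lx·mx = 6.383333… → 6.38

6.38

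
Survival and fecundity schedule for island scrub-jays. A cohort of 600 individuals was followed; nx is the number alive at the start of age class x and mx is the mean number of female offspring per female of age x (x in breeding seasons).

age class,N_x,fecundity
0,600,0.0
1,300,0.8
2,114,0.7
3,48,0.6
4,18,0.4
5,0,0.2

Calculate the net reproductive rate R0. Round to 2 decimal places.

0.59

lx = nx/n0 = nx/600: 1, 0.5, 0.19, 0.08, 0.03, 0
lx·mx by age: 0, 0.4, 0.133, 0.048, 0.012, 0
R0 = Σ lx·mx = 0.593 → 0.59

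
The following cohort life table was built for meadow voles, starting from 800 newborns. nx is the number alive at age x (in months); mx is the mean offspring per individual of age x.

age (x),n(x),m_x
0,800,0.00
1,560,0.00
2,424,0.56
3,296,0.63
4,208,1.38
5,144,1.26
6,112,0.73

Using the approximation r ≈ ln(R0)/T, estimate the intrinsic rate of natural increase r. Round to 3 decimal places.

0.054

lx = nx/n0 = nx/800: 1, 0.7, 0.53, 0.37, 0.26, 0.18, 0.14
R0 = Σ lx·mx = 0 + 0 + 0.2968 + 0.2331 + 0.3588 + 0.2268 + 0.1022 = 1.2177
Σ x·lx·mx = 4.4753; T = 4.4753/1.2177 = 3.67521…
r ≈ ln(R0)/T = ln(1.2177)/3.67521… = 0.05359… → 0.054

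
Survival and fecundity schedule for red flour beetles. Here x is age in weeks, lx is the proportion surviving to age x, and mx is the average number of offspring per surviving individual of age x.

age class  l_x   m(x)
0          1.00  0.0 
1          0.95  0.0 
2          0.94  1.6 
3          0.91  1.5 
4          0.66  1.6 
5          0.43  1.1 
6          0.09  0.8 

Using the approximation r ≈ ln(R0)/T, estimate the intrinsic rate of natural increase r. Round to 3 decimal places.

R0 = Σ lx·mx = 0 + 0 + 1.504 + 1.365 + 1.056 + 0.473 + 0.072 = 4.47
Σ x·lx·mx = 14.124; T = 14.124/4.47 = 3.15973…
r ≈ ln(R0)/T = ln(4.47)/3.15973… = 0.4739… → 0.474

0.474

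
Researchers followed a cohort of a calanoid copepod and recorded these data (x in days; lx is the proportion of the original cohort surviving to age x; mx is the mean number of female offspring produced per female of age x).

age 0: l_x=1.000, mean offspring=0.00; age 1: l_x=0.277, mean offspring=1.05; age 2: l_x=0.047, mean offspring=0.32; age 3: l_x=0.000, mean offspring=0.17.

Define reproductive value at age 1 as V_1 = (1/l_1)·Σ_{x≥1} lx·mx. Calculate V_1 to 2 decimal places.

lx·mx for x ≥ 1: 0.29085, 0.01504, 0 → sum = 0.30589
V_1 = 0.30589 / l_1 = 0.30589 / 0.277 = 1.104296… → 1.10

1.10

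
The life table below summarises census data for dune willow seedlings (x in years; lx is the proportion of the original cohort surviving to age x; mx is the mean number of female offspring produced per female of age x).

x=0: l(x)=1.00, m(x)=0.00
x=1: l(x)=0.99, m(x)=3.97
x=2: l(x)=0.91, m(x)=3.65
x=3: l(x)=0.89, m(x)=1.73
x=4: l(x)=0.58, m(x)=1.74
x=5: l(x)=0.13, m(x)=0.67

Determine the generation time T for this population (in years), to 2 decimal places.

1.99

lx·mx: 0, 3.9303, 3.3215, 1.5397, 1.0092, 0.0871 → R0 = 9.8878
x·lx·mx: 0, 3.9303, 6.643, 4.6191, 4.0368, 0.4355 → Σ = 19.6647
T = 19.6647 / 9.8878 = 1.988784… → 1.99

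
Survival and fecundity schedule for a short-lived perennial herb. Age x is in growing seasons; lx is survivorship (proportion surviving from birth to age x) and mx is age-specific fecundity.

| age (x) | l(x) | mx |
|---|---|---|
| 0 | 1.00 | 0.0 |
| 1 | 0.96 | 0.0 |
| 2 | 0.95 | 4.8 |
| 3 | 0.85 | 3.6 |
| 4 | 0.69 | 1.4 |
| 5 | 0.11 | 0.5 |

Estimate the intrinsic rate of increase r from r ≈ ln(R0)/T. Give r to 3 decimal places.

0.830

R0 = Σ lx·mx = 0 + 0 + 4.56 + 3.06 + 0.966 + 0.055 = 8.641
Σ x·lx·mx = 22.439; T = 22.439/8.641 = 2.59681…
r ≈ ln(R0)/T = ln(8.641)/2.59681… = 0.83045… → 0.830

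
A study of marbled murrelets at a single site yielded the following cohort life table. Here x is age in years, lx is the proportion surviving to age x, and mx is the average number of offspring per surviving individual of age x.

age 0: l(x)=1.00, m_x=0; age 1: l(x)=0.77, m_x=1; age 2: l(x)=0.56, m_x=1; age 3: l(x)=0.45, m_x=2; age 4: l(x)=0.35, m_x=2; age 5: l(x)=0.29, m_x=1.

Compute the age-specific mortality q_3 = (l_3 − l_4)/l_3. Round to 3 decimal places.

0.222

q_3 = (l_3 − l_4) / l_3 = (0.45 − 0.35) / 0.45
     = 0.1 / 0.45 = 0.222222… → 0.222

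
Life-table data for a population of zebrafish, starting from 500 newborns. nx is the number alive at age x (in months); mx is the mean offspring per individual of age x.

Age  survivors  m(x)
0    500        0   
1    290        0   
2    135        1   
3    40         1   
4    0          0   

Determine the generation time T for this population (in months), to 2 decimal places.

lx = nx/n0 = nx/500: 1, 0.58, 0.27, 0.08, 0
lx·mx: 0, 0, 0.27, 0.08, 0 → R0 = 0.35
x·lx·mx: 0, 0, 0.54, 0.24, 0 → Σ = 0.78
T = 0.78 / 0.35 = 2.228571… → 2.23

2.23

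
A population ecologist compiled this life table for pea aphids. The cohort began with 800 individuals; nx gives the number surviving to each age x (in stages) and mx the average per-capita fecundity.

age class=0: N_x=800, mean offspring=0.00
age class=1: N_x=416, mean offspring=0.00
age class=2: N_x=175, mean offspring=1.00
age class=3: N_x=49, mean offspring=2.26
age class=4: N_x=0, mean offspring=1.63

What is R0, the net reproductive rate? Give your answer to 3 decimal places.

lx = nx/n0 = nx/800: 1, 0.52, 0.21875, 0.06125, 0
lx·mx by age: 0, 0, 0.21875…, 0.138425…, 0
R0 = Σ lx·mx = 0.357175… → 0.357

0.357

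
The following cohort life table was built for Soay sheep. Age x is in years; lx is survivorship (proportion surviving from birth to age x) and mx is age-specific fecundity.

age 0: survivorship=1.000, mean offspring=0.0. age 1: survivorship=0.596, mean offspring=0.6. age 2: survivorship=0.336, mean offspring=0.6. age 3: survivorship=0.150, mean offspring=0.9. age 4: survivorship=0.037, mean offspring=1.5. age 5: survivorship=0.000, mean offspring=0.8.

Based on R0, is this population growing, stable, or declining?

R0 = Σ lx·mx = 0 + 0.3576 + 0.2016 + 0.135 + 0.0555 + 0 = 0.7497
R0 < 1, so the population is declining.

declining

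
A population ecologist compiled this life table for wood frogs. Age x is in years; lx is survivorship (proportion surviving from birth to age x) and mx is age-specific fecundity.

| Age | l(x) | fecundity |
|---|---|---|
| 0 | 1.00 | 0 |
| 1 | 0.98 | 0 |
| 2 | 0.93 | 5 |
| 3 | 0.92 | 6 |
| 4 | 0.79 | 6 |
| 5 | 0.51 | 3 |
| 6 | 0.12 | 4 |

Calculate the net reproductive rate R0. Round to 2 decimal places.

16.92

lx·mx by age: 0, 0, 4.65, 5.52, 4.74, 1.53, 0.48
R0 = Σ lx·mx = 16.92 → 16.92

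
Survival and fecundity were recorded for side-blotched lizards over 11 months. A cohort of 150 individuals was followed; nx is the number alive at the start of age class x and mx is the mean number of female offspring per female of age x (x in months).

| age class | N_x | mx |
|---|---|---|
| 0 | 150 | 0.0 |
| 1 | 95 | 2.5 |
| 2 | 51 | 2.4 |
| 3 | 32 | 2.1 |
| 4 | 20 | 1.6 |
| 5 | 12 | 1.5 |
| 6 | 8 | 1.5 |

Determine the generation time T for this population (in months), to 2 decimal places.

1.99

lx = nx/n0 = nx/150: 1, 0.63333…, 0.34, 0.21333…, 0.13333…, 0.08, 0.05333…
lx·mx: 0, 1.583333…, 0.816, 0.448…, 0.213333…, 0.12, 0.08… → R0 = 3.260667…
x·lx·mx: 0, 1.583333…, 1.632, 1.344…, 0.853333…, 0.6, 0.48… → Σ = 6.492667…
T = 6.492667… / 3.260667… = 1.991208… → 1.99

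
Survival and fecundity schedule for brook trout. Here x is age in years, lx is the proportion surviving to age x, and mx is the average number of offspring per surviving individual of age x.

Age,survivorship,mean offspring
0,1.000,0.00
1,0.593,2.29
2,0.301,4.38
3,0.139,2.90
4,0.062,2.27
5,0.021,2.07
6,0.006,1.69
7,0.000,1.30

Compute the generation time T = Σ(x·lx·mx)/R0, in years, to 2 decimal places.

1.85

lx·mx: 0, 1.35797, 1.31838, 0.4031, 0.14074, 0.04347, 0.01014, 0 → R0 = 3.2738
x·lx·mx: 0, 1.35797, 2.63676, 1.2093, 0.56296, 0.21735, 0.06084, 0 → Σ = 6.04518
T = 6.04518 / 3.2738 = 1.846533… → 1.85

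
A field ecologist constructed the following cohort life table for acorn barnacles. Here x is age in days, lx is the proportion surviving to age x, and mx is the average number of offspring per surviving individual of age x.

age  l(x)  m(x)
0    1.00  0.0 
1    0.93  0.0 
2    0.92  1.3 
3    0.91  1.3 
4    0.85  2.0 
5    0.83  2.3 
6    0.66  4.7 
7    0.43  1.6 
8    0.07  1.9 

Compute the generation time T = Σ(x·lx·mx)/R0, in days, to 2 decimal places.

4.72

lx·mx: 0, 0, 1.196, 1.183, 1.7, 1.909, 3.102, 0.688, 0.133 → R0 = 9.911
x·lx·mx: 0, 0, 2.392, 3.549, 6.8, 9.545, 18.612, 4.816, 1.064 → Σ = 46.778
T = 46.778 / 9.911 = 4.719806… → 4.72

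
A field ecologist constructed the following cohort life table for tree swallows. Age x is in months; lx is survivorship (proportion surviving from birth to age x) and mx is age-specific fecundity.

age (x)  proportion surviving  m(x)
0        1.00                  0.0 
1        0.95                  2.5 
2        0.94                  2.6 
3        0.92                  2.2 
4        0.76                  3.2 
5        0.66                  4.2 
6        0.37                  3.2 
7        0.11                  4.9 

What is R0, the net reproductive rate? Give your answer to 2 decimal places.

13.77

lx·mx by age: 0, 2.375, 2.444, 2.024, 2.432, 2.772, 1.184, 0.539
R0 = Σ lx·mx = 13.77 → 13.77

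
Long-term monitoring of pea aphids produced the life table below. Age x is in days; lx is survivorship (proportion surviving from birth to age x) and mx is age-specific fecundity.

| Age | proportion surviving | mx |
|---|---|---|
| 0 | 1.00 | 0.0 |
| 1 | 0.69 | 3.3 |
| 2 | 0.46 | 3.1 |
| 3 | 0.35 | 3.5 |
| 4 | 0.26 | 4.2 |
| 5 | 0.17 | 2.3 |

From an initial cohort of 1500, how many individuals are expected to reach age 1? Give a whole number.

1035

Expected survivors = N0 · l_1 = 1500 × 0.69 = 1035 → 1035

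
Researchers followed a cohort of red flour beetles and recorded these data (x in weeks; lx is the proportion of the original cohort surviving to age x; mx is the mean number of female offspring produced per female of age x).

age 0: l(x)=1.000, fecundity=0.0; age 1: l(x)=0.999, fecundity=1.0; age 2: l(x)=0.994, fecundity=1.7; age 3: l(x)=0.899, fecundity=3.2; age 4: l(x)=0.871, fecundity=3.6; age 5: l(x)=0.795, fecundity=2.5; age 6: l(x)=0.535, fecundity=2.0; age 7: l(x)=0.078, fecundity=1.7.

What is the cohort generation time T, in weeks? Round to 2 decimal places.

3.60

lx·mx: 0, 0.999, 1.6898, 2.8768, 3.1356, 1.9875, 1.07, 0.1326 → R0 = 11.8913
x·lx·mx: 0, 0.999, 3.3796, 8.6304, 12.5424, 9.9375, 6.42, 0.9282 → Σ = 42.8371
T = 42.8371 / 11.8913 = 3.60239… → 3.60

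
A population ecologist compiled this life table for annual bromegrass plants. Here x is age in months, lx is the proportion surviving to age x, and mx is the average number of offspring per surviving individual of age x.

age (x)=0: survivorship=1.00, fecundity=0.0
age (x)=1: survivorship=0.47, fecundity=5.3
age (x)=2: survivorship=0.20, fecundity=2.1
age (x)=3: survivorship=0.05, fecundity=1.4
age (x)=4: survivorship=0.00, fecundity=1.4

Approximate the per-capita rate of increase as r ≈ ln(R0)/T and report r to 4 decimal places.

R0 = Σ lx·mx = 0 + 2.491 + 0.42 + 0.07 + 0 = 2.981
Σ x·lx·mx = 3.541; T = 3.541/2.981 = 1.18786…
r ≈ ln(R0)/T = ln(2.981)/1.18786… = 0.919521… → 0.9195

0.9195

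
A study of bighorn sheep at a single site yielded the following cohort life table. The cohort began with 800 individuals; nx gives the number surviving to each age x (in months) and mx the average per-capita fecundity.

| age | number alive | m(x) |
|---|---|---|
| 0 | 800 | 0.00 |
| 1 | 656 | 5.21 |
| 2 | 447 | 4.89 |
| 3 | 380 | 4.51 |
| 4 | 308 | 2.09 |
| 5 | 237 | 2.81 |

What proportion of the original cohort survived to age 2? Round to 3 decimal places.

l_2 = n_2/n_0 = 447/800 = 0.55875 → 0.559

0.559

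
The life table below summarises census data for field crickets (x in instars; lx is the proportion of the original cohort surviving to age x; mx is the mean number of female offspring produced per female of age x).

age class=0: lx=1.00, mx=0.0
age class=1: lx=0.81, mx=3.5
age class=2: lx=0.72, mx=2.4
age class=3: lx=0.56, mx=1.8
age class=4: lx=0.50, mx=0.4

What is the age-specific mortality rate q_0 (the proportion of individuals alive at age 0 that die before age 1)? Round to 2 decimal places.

q_0 = (l_0 − l_1) / l_0 = (1 − 0.81) / 1
     = 0.19 / 1 = 0.19 → 0.19

0.19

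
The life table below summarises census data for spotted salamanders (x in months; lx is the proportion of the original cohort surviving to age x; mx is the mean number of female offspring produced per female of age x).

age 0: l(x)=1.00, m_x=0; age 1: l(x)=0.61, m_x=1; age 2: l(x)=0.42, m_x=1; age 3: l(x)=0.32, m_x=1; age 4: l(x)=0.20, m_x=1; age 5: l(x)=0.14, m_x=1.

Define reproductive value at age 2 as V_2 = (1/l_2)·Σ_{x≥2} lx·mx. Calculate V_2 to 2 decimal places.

2.57

lx·mx for x ≥ 2: 0.42, 0.32, 0.2, 0.14 → sum = 1.08
V_2 = 1.08 / l_2 = 1.08 / 0.42 = 2.571429… → 2.57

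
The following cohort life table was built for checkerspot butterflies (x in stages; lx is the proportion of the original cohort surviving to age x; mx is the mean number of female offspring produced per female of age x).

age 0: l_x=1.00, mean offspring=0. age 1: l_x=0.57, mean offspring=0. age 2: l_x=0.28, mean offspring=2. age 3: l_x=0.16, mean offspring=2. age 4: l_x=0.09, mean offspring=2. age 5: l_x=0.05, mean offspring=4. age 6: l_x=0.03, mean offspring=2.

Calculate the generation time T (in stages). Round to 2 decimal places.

lx·mx: 0, 0, 0.56, 0.32, 0.18, 0.2, 0.06 → R0 = 1.32
x·lx·mx: 0, 0, 1.12, 0.96, 0.72, 1, 0.36 → Σ = 4.16
T = 4.16 / 1.32 = 3.151515… → 3.15

3.15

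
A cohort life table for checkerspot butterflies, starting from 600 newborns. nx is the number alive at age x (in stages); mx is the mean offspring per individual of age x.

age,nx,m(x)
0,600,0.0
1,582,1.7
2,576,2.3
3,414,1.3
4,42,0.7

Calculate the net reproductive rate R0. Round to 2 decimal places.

lx = nx/n0 = nx/600: 1, 0.97, 0.96, 0.69, 0.07
lx·mx by age: 0, 1.649, 2.208, 0.897, 0.049
R0 = Σ lx·mx = 4.803 → 4.80

4.80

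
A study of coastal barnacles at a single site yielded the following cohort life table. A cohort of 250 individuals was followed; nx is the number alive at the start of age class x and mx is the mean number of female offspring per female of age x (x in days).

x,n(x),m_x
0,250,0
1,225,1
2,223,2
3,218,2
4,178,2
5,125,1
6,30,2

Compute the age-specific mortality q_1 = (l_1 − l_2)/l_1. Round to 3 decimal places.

lx = nx/n0 = nx/250: 1, 0.9, 0.892, 0.872, 0.712, 0.5, 0.12
q_1 = (l_1 − l_2) / l_1 = (0.9 − 0.892) / 0.9
     = 0.008 / 0.9 = 0.008889… → 0.009

0.009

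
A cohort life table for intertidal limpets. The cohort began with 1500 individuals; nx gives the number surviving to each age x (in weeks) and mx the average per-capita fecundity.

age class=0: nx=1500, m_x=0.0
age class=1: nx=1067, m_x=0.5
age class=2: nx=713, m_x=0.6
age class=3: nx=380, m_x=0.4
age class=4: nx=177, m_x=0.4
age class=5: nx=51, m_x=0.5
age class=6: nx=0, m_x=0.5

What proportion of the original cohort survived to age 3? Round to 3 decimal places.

0.253

l_3 = n_3/n_0 = 380/1500 = 0.253333… → 0.253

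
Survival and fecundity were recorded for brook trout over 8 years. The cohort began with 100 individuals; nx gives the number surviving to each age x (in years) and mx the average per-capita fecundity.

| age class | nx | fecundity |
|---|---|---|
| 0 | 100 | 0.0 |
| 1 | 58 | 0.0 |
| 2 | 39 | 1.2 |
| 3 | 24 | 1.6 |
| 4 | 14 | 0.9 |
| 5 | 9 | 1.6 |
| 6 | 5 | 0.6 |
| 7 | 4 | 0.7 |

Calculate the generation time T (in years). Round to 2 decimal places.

3.13

lx = nx/n0 = nx/100: 1, 0.58, 0.39, 0.24, 0.14, 0.09, 0.05, 0.04
lx·mx: 0, 0, 0.468, 0.384, 0.126, 0.144, 0.03, 0.028 → R0 = 1.18
x·lx·mx: 0, 0, 0.936, 1.152, 0.504, 0.72, 0.18, 0.196 → Σ = 3.688
T = 3.688 / 1.18 = 3.125424… → 3.13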